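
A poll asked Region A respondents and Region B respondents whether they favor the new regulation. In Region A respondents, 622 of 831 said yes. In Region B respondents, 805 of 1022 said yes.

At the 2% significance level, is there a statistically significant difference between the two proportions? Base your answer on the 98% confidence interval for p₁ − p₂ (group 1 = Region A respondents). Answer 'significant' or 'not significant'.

First, p̂₁ = 622/831 = 0.7485; p̂₂ = 805/1022 = 0.7877.
The two standard errors are √(0.7485×0.2515/831) = 0.01505 and √(0.7877×0.2123/1022) = 0.01279.
Because the samples are independent, SE_diff = √(0.01505² + 0.01279²) = 0.01975.
Using z* = 2.326 for 98%, ME = 2.326 × 0.01975 = 0.04594.
p̂₁ − p̂₂ = -0.0392; interval -0.0392 ± 0.04594 gives (-0.08514, 0.00674).
The interval (-0.08514, 0.00674) contains 0, so the difference is not significant.

not significant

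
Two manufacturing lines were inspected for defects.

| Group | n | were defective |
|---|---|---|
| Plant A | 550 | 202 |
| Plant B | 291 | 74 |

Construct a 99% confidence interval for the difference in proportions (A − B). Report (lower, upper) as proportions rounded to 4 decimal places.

Sample proportions: 202/550 = 0.3673, 74/291 = 0.2543.
Each SE is √(p̂(1−p̂)/n): √(0.3673·0.6327/550) = 0.02056 and √(0.2543·0.7457/291) = 0.02553.
SE(p̂₁ − p̂₂) = √(SE₁² + SE₂²) = √(0.0004227136 + 0.0006517809) = 0.03278, since the two samples are independent.
At 99% confidence z* = 2.576; margin = 2.576 × 0.03278 = 0.08444.
The difference is 0.3673 − 0.2543 = 0.1130, so the interval is 0.1130 ± 0.08444 = (0.0286, 0.1974).

(0.0286, 0.1974)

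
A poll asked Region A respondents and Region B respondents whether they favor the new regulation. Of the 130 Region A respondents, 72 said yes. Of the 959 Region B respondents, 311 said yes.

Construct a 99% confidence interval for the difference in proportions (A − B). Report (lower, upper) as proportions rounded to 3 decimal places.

First, p̂₁ = 72/130 = 0.5538; p̂₂ = 311/959 = 0.3243.
The two standard errors are √(0.5538×0.4462/130) = 0.04360 and √(0.3243×0.6757/959) = 0.01512.
Because the samples are independent, SE_diff = √(0.04360² + 0.01512²) = 0.04615.
Using z* = 2.576 for 99%, ME = 2.576 × 0.04615 = 0.11888.
p̂₁ − p̂₂ = 0.2295; interval 0.2295 ± 0.11888 gives (0.111, 0.348).

(0.111, 0.348)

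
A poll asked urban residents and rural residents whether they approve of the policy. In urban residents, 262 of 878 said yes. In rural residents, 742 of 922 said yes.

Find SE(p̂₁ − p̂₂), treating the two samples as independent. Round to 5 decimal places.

0.02022

Sample proportions: 262/878 = 0.2984, 742/922 = 0.8048.
Each SE is √(p̂(1−p̂)/n): √(0.2984·0.7016/878) = 0.01544 and √(0.8048·0.1952/922) = 0.01305.
SE(p̂₁ − p̂₂) = √(SE₁² + SE₂²) = √(0.0002383936 + 0.0001703025) = 0.02022, since the two samples are independent.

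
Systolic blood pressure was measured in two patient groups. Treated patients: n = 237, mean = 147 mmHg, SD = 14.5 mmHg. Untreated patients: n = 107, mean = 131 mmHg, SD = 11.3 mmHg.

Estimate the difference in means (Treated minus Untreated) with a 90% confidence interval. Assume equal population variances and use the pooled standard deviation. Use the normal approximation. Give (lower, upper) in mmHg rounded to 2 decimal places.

Pooled variance s_p² = [236·14.5² + 106·11.3²] / (237+107−2) = 184.6612, so s_p = 13.5890.
SE_diff = s_p·√(1/n₁ + 1/n₂) = 13.5890·√(1/237 + 1/107) = 1.5827.
z* = 1.645; margin = 1.645 × 1.5827 = 2.6035.
Difference = 147 − 131 = 16.0000.
16.0000 ± 2.6035 → (13.40, 18.60).

(13.40, 18.60)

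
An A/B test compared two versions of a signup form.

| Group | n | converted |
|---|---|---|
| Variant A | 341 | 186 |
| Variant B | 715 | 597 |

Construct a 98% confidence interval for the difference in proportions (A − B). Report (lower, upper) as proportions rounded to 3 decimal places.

Sample proportions: 186/341 = 0.5455, 597/715 = 0.8350.
Each SE is √(p̂(1−p̂)/n): √(0.5455·0.4545/341) = 0.02696 and √(0.8350·0.1650/715) = 0.01388.
SE(p̂₁ − p̂₂) = √(SE₁² + SE₂²) = √(0.0007268416 + 0.0001926544) = 0.03032, since the two samples are independent.
At 98% confidence z* = 2.326; margin = 2.326 × 0.03032 = 0.07052.
The difference is 0.5455 − 0.8350 = -0.2895, so the interval is -0.2895 ± 0.07052 = (-0.360, -0.219).

(-0.360, -0.219)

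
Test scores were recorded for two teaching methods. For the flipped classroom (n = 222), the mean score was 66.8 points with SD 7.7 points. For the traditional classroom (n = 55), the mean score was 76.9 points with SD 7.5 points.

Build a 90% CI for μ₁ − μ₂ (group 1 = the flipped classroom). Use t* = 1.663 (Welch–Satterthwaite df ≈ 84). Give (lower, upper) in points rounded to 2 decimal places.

Per-group SEs: s₁/√n₁ = 7.7/√222 = 0.5168, s₂/√n₂ = 7.5/√55 = 1.0113.
Unpooled SE of the difference: √(0.26708224 + 1.02272769) = 1.1357.
Margin of error = t* · SE = 1.663 × 1.1357 = 1.8887.
x̄₁ − x̄₂ = 66.8 − 76.9 = -10.1000.
CI: -10.1000 ± 1.8887 = (-11.99, -8.21).

(-11.99, -8.21)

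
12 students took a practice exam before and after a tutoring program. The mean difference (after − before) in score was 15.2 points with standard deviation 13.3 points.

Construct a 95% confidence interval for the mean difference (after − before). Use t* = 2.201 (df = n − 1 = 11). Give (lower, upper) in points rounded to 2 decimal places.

Paired design: SE = s_d/√n = 13.3/√12 = 3.8394.
t* = 2.201; margin of error = 2.201 × 3.8394 = 8.4505.
15.2 ± 8.4505 → (6.75, 23.65).

(6.75, 23.65)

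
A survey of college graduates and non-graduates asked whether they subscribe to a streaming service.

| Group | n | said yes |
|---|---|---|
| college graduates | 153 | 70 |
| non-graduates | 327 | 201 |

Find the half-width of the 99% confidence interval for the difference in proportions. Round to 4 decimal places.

First, p̂₁ = 70/153 = 0.4575; p̂₂ = 201/327 = 0.6147.
The two standard errors are √(0.4575×0.5425/153) = 0.04028 and √(0.6147×0.3853/327) = 0.02691.
Because the samples are independent, SE_diff = √(0.04028² + 0.02691²) = 0.04844.
Using z* = 2.576 for 99%, ME = 2.576 × 0.04844 = 0.12478.

0.1248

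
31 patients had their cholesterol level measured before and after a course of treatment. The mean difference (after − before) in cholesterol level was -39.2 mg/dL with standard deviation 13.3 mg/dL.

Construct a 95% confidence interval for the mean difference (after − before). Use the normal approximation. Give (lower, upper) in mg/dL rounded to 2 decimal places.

(-43.88, -34.52)

This is a matched-pairs design, so SE = s_d/√n = 13.3/√31 = 2.3888.
Margin = 1.960 × 2.3888 = 4.6820; the interval is -39.2 ± 4.6820 = (-43.88, -34.52).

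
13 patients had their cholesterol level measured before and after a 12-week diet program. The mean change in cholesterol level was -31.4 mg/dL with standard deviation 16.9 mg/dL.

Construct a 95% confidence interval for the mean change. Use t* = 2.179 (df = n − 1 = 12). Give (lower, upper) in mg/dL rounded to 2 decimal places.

(-41.61, -21.19)

This is a matched-pairs design, so SE = s_d/√n = 16.9/√13 = 4.6872.
Margin = 2.179 × 4.6872 = 10.2134; the interval is -31.4 ± 10.2134 = (-41.61, -21.19).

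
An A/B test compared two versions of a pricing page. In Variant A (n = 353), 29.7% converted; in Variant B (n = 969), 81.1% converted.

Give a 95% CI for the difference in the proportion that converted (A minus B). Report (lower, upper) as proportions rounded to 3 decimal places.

(-0.568, -0.460)

Each SE is √(p̂(1−p̂)/n): √(0.2970·0.7030/353) = 0.02432 and √(0.8110·0.1890/969) = 0.01258.
SE(p̂₁ − p̂₂) = √(SE₁² + SE₂²) = √(0.0005914624 + 0.0001582564) = 0.02738, since the two samples are independent.
At 95% confidence z* = 1.960; margin = 1.960 × 0.02738 = 0.05366.
The difference is 0.2970 − 0.8110 = -0.5140, so the interval is -0.5140 ± 0.05366 = (-0.568, -0.460).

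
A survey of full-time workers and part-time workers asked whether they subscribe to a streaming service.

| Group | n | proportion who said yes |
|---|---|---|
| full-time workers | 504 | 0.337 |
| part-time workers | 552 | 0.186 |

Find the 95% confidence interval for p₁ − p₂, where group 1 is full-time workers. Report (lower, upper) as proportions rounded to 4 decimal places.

SE₁ = √(p̂₁(1−p̂₁)/n₁) = √(0.3370·0.6630/504) = 0.02106; SE₂ = √(0.1860·0.8140/552) = 0.01656.
Independent samples: SE of the difference = √(SE₁² + SE₂²) = √(0.0004435236 + 0.0002742336) = 0.02679.
z* for 95% confidence is 1.960, so the margin of error is 1.960 × 0.02679 = 0.05251.
Point estimate p̂₁ − p̂₂ = 0.3370 − 0.1860 = 0.1510.
0.1510 ± 0.05251 → (0.0985, 0.2035).

(0.0985, 0.2035)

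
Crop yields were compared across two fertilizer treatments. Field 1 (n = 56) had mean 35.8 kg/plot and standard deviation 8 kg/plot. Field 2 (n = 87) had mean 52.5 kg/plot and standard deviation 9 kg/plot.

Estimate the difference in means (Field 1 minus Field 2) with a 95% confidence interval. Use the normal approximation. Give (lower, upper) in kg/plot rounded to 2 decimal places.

(-19.52, -13.88)

Per-group SEs: s₁/√n₁ = 8/√56 = 1.0690, s₂/√n₂ = 9/√87 = 0.9649.
Unpooled SE of the difference: √(1.142761 + 0.93103201) = 1.4401.
Margin of error = z* · SE = 1.960 × 1.4401 = 2.8226.
x̄₁ − x̄₂ = 35.8 − 52.5 = -16.7000.
CI: -16.7000 ± 2.8226 = (-19.52, -13.88).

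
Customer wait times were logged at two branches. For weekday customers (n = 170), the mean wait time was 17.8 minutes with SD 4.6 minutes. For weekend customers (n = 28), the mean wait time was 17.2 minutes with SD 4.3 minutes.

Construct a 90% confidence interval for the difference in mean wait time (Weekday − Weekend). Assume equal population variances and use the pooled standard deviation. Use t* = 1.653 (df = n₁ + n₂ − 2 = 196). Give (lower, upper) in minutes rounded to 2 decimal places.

Pooled variance s_p² = [169·4.6² + 27·4.3²] / (170+28−2) = 20.7922, so s_p = 4.5598.
SE_diff = s_p·√(1/n₁ + 1/n₂) = 4.5598·√(1/170 + 1/28) = 0.9300.
t* = 1.653; margin = 1.653 × 0.9300 = 1.5373.
Difference = 17.8 − 17.2 = 0.6000.
0.6000 ± 1.5373 → (-0.94, 2.14).

(-0.94, 2.14)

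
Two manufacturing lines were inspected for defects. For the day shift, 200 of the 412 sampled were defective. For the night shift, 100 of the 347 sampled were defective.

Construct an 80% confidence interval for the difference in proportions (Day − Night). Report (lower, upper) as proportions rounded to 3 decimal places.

(0.153, 0.242)

p̂₁ = 200/412 = 0.4854 and p̂₂ = 100/347 = 0.2882.
SE₁ = √(p̂₁(1−p̂₁)/n₁) = √(0.4854·0.5146/412) = 0.02462; SE₂ = √(0.2882·0.7118/347) = 0.02431.
Independent samples: SE of the difference = √(SE₁² + SE₂²) = √(0.0006061444 + 0.0005909761) = 0.03460.
z* for 80% confidence is 1.282, so the margin of error is 1.282 × 0.03460 = 0.04436.
Point estimate p̂₁ − p̂₂ = 0.4854 − 0.2882 = 0.1972.
0.1972 ± 0.04436 → (0.153, 0.242).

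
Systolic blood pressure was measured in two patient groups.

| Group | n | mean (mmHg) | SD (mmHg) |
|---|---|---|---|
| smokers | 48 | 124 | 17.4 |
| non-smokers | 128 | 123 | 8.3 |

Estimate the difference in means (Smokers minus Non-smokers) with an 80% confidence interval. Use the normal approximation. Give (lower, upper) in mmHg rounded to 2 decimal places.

SE₁ = s₁/√n₁ = 17.4/√48 = 2.5115; SE₂ = 8.3/√128 = 0.7336.
Independent samples, unequal variances: SE_diff = √(SE₁² + SE₂²) = √(6.30763225 + 0.53816896) = 2.6164.
z* = 1.282, so margin of error = 1.282 × 2.6164 = 3.3542.
Difference in means = 124 − 123 = 1.0000.
1.0000 ± 3.3542 → (-2.35, 4.35).

(-2.35, 4.35)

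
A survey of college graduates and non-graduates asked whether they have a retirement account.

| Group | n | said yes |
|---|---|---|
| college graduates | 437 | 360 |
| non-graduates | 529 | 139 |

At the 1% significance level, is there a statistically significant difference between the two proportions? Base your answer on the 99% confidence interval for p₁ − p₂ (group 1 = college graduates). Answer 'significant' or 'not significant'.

significant

Sample proportions: 360/437 = 0.8238, 139/529 = 0.2628.
Each SE is √(p̂(1−p̂)/n): √(0.8238·0.1762/437) = 0.01823 and √(0.2628·0.7372/529) = 0.01914.
SE(p̂₁ − p̂₂) = √(SE₁² + SE₂²) = √(0.0003323329 + 0.0003663396) = 0.02643, since the two samples are independent.
At 99% confidence z* = 2.576; margin = 2.576 × 0.02643 = 0.06808.
The difference is 0.8238 − 0.2628 = 0.5610, so the interval is 0.5610 ± 0.06808 = (0.49292, 0.62908).
The interval (0.49292, 0.62908) does not contain 0, so the difference is significant.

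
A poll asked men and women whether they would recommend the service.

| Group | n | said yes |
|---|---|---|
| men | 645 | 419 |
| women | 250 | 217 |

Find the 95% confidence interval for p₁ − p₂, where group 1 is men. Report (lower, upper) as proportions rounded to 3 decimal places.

(-0.274, -0.163)

Sample proportions: 419/645 = 0.6496, 217/250 = 0.8680.
Each SE is √(p̂(1−p̂)/n): √(0.6496·0.3504/645) = 0.01879 and √(0.8680·0.1320/250) = 0.02141.
SE(p̂₁ − p̂₂) = √(SE₁² + SE₂²) = √(0.0003530641 + 0.0004583881) = 0.02849, since the two samples are independent.
At 95% confidence z* = 1.960; margin = 1.960 × 0.02849 = 0.05584.
The difference is 0.6496 − 0.8680 = -0.2184, so the interval is -0.2184 ± 0.05584 = (-0.274, -0.163).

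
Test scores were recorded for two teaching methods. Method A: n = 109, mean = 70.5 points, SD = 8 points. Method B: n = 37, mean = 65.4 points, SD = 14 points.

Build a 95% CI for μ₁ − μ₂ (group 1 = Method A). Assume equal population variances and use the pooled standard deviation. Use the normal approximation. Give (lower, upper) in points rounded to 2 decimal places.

(1.43, 8.77)

Pooled variance s_p² = [108·8² + 36·14²] / (109+37−2) = 97.0000, so s_p = 9.8489.
SE_diff = s_p·√(1/n₁ + 1/n₂) = 9.8489·√(1/109 + 1/37) = 1.8739.
z* = 1.960; margin = 1.960 × 1.8739 = 3.6728.
Difference = 70.5 − 65.4 = 5.1000.
5.1000 ± 3.6728 → (1.43, 8.77).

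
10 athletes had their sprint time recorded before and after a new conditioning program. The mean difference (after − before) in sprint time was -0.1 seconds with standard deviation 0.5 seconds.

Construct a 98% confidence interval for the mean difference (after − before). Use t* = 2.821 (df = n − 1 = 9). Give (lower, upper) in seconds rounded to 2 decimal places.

Paired design: SE = s_d/√n = 0.5/√10 = 0.1581.
t* = 2.821; margin of error = 2.821 × 0.1581 = 0.4460.
-0.1 ± 0.4460 → (-0.55, 0.35).

(-0.55, 0.35)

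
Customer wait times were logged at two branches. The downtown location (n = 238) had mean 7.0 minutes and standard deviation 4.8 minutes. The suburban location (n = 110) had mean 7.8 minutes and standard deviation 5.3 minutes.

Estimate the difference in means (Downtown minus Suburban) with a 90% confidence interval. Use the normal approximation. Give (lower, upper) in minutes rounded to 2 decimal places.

(-1.78, 0.18)

SE₁ = s₁/√n₁ = 4.8/√238 = 0.3111; SE₂ = 5.3/√110 = 0.5053.
Independent samples, unequal variances: SE_diff = √(SE₁² + SE₂²) = √(0.09678321 + 0.25532809) = 0.5934.
z* = 1.645, so margin of error = 1.645 × 0.5934 = 0.9761.
Difference in means = 7.0 − 7.8 = -0.8000.
-0.8000 ± 0.9761 → (-1.78, 0.18).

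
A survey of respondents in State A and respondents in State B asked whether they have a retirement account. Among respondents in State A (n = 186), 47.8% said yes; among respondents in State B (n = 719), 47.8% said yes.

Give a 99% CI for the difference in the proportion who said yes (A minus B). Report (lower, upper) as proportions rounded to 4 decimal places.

The two standard errors are √(0.4780×0.5220/186) = 0.03663 and √(0.4780×0.5220/719) = 0.01863.
Because the samples are independent, SE_diff = √(0.03663² + 0.01863²) = 0.04110.
Using z* = 2.576 for 99%, ME = 2.576 × 0.04110 = 0.10587.
p̂₁ − p̂₂ = 0.0000; interval 0.0000 ± 0.10587 gives (-0.1059, 0.1059).

(-0.1059, 0.1059)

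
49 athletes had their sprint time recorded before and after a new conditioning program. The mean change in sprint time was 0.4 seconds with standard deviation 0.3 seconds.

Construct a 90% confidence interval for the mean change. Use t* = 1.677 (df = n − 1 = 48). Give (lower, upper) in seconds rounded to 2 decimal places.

(0.33, 0.47)

Paired design: SE = s_d/√n = 0.3/√49 = 0.0429.
t* = 1.677; margin of error = 1.677 × 0.0429 = 0.0719.
0.4 ± 0.0719 → (0.33, 0.47).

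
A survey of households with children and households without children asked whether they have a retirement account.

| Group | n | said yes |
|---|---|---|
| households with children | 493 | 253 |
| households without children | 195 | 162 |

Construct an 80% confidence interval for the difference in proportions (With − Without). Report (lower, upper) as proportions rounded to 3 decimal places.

First, p̂₁ = 253/493 = 0.5132; p̂₂ = 162/195 = 0.8308.
The two standard errors are √(0.5132×0.4868/493) = 0.02251 and √(0.8308×0.1692/195) = 0.02685.
Because the samples are independent, SE_diff = √(0.02251² + 0.02685²) = 0.03504.
Using z* = 1.282 for 80%, ME = 1.282 × 0.03504 = 0.04492.
p̂₁ − p̂₂ = -0.3176; interval -0.3176 ± 0.04492 gives (-0.363, -0.273).

(-0.363, -0.273)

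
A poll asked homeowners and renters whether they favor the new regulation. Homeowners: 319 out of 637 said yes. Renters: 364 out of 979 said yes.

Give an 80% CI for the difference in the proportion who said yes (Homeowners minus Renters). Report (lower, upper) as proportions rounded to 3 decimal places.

(0.097, 0.161)

Sample proportions: 319/637 = 0.5008, 364/979 = 0.3718.
Each SE is √(p̂(1−p̂)/n): √(0.5008·0.4992/637) = 0.01981 and √(0.3718·0.6282/979) = 0.01545.
SE(p̂₁ − p̂₂) = √(SE₁² + SE₂²) = √(0.0003924361 + 0.0002387025) = 0.02512, since the two samples are independent.
At 80% confidence z* = 1.282; margin = 1.282 × 0.02512 = 0.03220.
The difference is 0.5008 − 0.3718 = 0.1290, so the interval is 0.1290 ± 0.03220 = (0.097, 0.161).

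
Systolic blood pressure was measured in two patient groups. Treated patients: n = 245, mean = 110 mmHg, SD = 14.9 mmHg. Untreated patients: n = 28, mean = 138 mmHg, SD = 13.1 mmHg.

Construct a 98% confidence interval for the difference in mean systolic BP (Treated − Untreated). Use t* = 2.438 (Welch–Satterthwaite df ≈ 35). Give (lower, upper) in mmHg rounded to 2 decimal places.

(-34.47, -21.53)

Standard errors of each mean: 14.9/√245 = 0.9519 and 13.1/√28 = 2.4757.
SE(x̄₁ − x̄₂) = √(0.9519² + 2.4757²) = 2.6524 for independent samples with unequal variances.
With t* = 2.438, the margin is 2.438 × 2.6524 = 6.4666.
x̄₁ − x̄₂ = 110 − 138 = -28.0000; the interval is -28.0000 ± 6.4666 = (-34.47, -21.53).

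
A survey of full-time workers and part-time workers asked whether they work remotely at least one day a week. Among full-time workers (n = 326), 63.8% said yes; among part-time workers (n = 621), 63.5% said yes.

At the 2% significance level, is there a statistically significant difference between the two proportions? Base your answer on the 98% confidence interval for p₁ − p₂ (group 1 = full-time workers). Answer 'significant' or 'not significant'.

not significant

Each SE is √(p̂(1−p̂)/n): √(0.6380·0.3620/326) = 0.02662 and √(0.6350·0.3650/621) = 0.01932.
SE(p̂₁ − p̂₂) = √(SE₁² + SE₂²) = √(0.0007086244 + 0.0003732624) = 0.03289, since the two samples are independent.
At 98% confidence z* = 2.326; margin = 2.326 × 0.03289 = 0.07650.
The difference is 0.6380 − 0.6350 = 0.0030, so the interval is 0.0030 ± 0.07650 = (-0.07350, 0.07950).
The interval (-0.07350, 0.07950) contains 0, so the difference is not significant.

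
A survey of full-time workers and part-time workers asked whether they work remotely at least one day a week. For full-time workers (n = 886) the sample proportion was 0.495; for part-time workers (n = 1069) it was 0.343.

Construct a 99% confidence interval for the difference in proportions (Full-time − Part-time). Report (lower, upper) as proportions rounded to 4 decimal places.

SE₁ = √(p̂₁(1−p̂₁)/n₁) = √(0.4950·0.5050/886) = 0.01680; SE₂ = √(0.3430·0.6570/1069) = 0.01452.
Independent samples: SE of the difference = √(SE₁² + SE₂²) = √(0.00028224 + 0.0002108304) = 0.02221.
z* for 99% confidence is 2.576, so the margin of error is 2.576 × 0.02221 = 0.05721.
Point estimate p̂₁ − p̂₂ = 0.4950 − 0.3430 = 0.1520.
0.1520 ± 0.05721 → (0.0948, 0.2092).

(0.0948, 0.2092)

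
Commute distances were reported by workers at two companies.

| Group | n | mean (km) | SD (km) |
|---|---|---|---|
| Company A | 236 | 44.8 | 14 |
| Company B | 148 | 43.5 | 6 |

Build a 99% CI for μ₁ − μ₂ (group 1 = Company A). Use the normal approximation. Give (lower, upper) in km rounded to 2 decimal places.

SE₁ = s₁/√n₁ = 14/√236 = 0.9113; SE₂ = 6/√148 = 0.4932.
Independent samples, unequal variances: SE_diff = √(SE₁² + SE₂²) = √(0.83046769 + 0.24324624) = 1.0362.
z* = 2.576, so margin of error = 2.576 × 1.0362 = 2.6693.
Difference in means = 44.8 − 43.5 = 1.3000.
1.3000 ± 2.6693 → (-1.37, 3.97).

(-1.37, 3.97)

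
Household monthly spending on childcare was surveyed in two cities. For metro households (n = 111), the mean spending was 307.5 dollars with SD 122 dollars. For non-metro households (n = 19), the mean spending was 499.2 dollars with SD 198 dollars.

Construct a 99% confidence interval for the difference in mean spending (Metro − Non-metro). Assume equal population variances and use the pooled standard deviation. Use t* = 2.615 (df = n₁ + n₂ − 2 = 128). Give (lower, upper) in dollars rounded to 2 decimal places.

Pooled variance s_p² = [110·122² + 18·198²] / (111+19−2) = 18304.0000, so s_p = 135.2923.
SE_diff = s_p·√(1/n₁ + 1/n₂) = 135.2923·√(1/111 + 1/19) = 33.5897.
t* = 2.615; margin = 2.615 × 33.5897 = 87.8371.
Difference = 307.5 − 499.2 = -191.7000.
-191.7000 ± 87.8371 → (-279.54, -103.86).

(-279.54, -103.86)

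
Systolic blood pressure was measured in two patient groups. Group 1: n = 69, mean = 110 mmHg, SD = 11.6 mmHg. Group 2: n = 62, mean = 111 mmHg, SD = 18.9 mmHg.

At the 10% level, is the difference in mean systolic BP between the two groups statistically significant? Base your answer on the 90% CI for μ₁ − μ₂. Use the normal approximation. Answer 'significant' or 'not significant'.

not significant

SE₁ = s₁/√n₁ = 11.6/√69 = 1.3965; SE₂ = 18.9/√62 = 2.4003.
Independent samples, unequal variances: SE_diff = √(SE₁² + SE₂²) = √(1.95021225 + 5.76144009) = 2.7770.
z* = 1.645, so margin of error = 1.645 × 2.7770 = 4.5682.
Difference in means = 110 − 111 = -1.0000.
-1.0000 ± 4.5682 → (-5.5682, 3.5682).
The interval (-5.5682, 3.5682) contains 0, so the difference is not significant.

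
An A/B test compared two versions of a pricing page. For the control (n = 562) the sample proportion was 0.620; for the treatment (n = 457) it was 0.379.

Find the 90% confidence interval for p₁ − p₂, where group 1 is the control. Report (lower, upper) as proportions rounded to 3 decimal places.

(0.191, 0.291)

SE₁ = √(p̂₁(1−p̂₁)/n₁) = √(0.6200·0.3800/562) = 0.02047; SE₂ = √(0.3790·0.6210/457) = 0.02269.
Independent samples: SE of the difference = √(SE₁² + SE₂²) = √(0.0004190209 + 0.0005148361) = 0.03056.
z* for 90% confidence is 1.645, so the margin of error is 1.645 × 0.03056 = 0.05027.
Point estimate p̂₁ − p̂₂ = 0.6200 − 0.3790 = 0.2410.
0.2410 ± 0.05027 → (0.191, 0.291).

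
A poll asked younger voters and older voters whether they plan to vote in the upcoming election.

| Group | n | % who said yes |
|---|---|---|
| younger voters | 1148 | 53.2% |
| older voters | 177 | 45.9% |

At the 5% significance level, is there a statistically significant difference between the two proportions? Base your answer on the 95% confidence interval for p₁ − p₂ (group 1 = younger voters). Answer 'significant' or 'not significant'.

Each SE is √(p̂(1−p̂)/n): √(0.5320·0.4680/1148) = 0.01473 and √(0.4590·0.5410/177) = 0.03746.
SE(p̂₁ − p̂₂) = √(SE₁² + SE₂²) = √(0.0002169729 + 0.0014032516) = 0.04025, since the two samples are independent.
At 95% confidence z* = 1.960; margin = 1.960 × 0.04025 = 0.07889.
The difference is 0.5320 − 0.4590 = 0.0730, so the interval is 0.0730 ± 0.07889 = (-0.00589, 0.15189).
The interval (-0.00589, 0.15189) contains 0, so the difference is not significant.

not significant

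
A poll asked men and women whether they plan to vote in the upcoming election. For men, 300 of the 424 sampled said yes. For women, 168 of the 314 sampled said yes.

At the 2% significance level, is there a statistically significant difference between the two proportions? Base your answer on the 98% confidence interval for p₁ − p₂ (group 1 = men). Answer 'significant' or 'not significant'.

significant

Sample proportions: 300/424 = 0.7075, 168/314 = 0.5350.
Each SE is √(p̂(1−p̂)/n): √(0.7075·0.2925/424) = 0.02209 and √(0.5350·0.4650/314) = 0.02815.
SE(p̂₁ − p̂₂) = √(SE₁² + SE₂²) = √(0.0004879681 + 0.0007924225) = 0.03578, since the two samples are independent.
At 98% confidence z* = 2.326; margin = 2.326 × 0.03578 = 0.08322.
The difference is 0.7075 − 0.5350 = 0.1725, so the interval is 0.1725 ± 0.08322 = (0.08928, 0.25572).
The interval (0.08928, 0.25572) does not contain 0, so the difference is significant.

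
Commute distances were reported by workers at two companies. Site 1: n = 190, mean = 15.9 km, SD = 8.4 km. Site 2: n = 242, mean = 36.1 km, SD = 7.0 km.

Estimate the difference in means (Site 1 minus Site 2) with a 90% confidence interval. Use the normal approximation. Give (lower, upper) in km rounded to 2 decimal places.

Standard errors of each mean: 8.4/√190 = 0.6094 and 7.0/√242 = 0.4500.
SE(x̄₁ − x̄₂) = √(0.6094² + 0.4500²) = 0.7575 for independent samples with unequal variances.
With z* = 1.645, the margin is 1.645 × 0.7575 = 1.2461.
x̄₁ − x̄₂ = 15.9 − 36.1 = -20.2000; the interval is -20.2000 ± 1.2461 = (-21.45, -18.95).

(-21.45, -18.95)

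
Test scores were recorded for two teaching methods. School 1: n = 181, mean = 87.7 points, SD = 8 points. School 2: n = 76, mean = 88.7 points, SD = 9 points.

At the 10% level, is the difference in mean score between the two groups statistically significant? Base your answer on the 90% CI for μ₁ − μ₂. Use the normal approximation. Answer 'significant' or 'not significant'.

SE₁ = s₁/√n₁ = 8/√181 = 0.5946; SE₂ = 9/√76 = 1.0324.
Independent samples, unequal variances: SE_diff = √(SE₁² + SE₂²) = √(0.35354916 + 1.06584976) = 1.1914.
z* = 1.645, so margin of error = 1.645 × 1.1914 = 1.9599.
Difference in means = 87.7 − 88.7 = -1.0000.
-1.0000 ± 1.9599 → (-2.9599, 0.9599).
The interval (-2.9599, 0.9599) contains 0, so the difference is not significant.

not significant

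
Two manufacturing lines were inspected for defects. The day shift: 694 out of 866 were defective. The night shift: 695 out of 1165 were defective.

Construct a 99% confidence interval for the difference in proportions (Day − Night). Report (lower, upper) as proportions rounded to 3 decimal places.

(0.154, 0.256)

Sample proportions: 694/866 = 0.8014, 695/1165 = 0.5966.
Each SE is √(p̂(1−p̂)/n): √(0.8014·0.1986/866) = 0.01356 and √(0.5966·0.4034/1165) = 0.01437.
SE(p̂₁ − p̂₂) = √(SE₁² + SE₂²) = √(0.0001838736 + 0.0002064969) = 0.01976, since the two samples are independent.
At 99% confidence z* = 2.576; margin = 2.576 × 0.01976 = 0.05090.
The difference is 0.8014 − 0.5966 = 0.2048, so the interval is 0.2048 ± 0.05090 = (0.154, 0.256).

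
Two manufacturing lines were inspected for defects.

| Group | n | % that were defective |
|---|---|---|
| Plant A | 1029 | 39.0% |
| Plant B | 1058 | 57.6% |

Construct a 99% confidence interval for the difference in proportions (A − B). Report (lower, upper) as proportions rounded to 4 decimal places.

(-0.2414, -0.1306)

The two standard errors are √(0.3900×0.6100/1029) = 0.01521 and √(0.5760×0.4240/1058) = 0.01519.
Because the samples are independent, SE_diff = √(0.01521² + 0.01519²) = 0.02150.
Using z* = 2.576 for 99%, ME = 2.576 × 0.02150 = 0.05538.
p̂₁ − p̂₂ = -0.1860; interval -0.1860 ± 0.05538 gives (-0.2414, -0.1306).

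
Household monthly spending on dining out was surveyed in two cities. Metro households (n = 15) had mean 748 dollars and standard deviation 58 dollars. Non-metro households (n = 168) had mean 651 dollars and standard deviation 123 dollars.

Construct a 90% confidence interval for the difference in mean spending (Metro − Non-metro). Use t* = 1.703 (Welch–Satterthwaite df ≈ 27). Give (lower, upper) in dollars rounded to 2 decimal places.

SE₁ = s₁/√n₁ = 58/√15 = 14.9755; SE₂ = 123/√168 = 9.4897.
Independent samples, unequal variances: SE_diff = √(SE₁² + SE₂²) = √(224.26560025 + 90.05440609) = 17.7291.
t* = 1.703, so margin of error = 1.703 × 17.7291 = 30.1927.
Difference in means = 748 − 651 = 97.0000.
97.0000 ± 30.1927 → (66.81, 127.19).

(66.81, 127.19)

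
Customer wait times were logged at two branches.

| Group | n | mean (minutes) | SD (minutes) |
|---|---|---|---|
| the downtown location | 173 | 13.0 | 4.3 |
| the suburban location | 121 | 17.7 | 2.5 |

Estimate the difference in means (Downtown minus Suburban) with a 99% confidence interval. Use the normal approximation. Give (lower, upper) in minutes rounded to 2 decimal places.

(-5.73, -3.67)

SE₁ = s₁/√n₁ = 4.3/√173 = 0.3269; SE₂ = 2.5/√121 = 0.2273.
Independent samples, unequal variances: SE_diff = √(SE₁² + SE₂²) = √(0.10686361 + 0.05166529) = 0.3982.
z* = 2.576, so margin of error = 2.576 × 0.3982 = 1.0258.
Difference in means = 13.0 − 17.7 = -4.7000.
-4.7000 ± 1.0258 → (-5.73, -3.67).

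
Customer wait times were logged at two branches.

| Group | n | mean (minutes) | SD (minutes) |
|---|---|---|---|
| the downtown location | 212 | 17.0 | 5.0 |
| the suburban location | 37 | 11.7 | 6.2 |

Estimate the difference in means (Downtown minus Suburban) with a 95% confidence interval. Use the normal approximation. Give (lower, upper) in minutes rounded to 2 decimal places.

(3.19, 7.41)

Per-group SEs: s₁/√n₁ = 5.0/√212 = 0.3434, s₂/√n₂ = 6.2/√37 = 1.0193.
Unpooled SE of the difference: √(0.11792356 + 1.03897249) = 1.0756.
Margin of error = z* · SE = 1.960 × 1.0756 = 2.1082.
x̄₁ − x̄₂ = 17.0 − 11.7 = 5.3000.
CI: 5.3000 ± 2.1082 = (3.19, 7.41).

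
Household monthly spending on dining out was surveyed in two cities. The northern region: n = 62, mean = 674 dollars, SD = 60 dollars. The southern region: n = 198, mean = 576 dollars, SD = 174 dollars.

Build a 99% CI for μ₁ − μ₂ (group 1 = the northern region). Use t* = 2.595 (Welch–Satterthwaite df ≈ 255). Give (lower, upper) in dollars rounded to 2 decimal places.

Per-group SEs: s₁/√n₁ = 60/√62 = 7.6200, s₂/√n₂ = 174/√198 = 12.3656.
Unpooled SE of the difference: √(58.0644 + 152.90806336) = 14.5249.
Margin of error = t* · SE = 2.595 × 14.5249 = 37.6921.
x̄₁ − x̄₂ = 674 − 576 = 98.0000.
CI: 98.0000 ± 37.6921 = (60.31, 135.69).

(60.31, 135.69)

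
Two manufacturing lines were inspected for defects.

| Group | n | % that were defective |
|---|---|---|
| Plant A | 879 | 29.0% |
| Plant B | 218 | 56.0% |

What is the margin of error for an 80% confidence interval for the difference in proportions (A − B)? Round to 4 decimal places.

Each SE is √(p̂(1−p̂)/n): √(0.2900·0.7100/879) = 0.01531 and √(0.5600·0.4400/218) = 0.03362.
SE(p̂₁ − p̂₂) = √(SE₁² + SE₂²) = √(0.0002343961 + 0.0011303044) = 0.03694, since the two samples are independent.
At 80% confidence z* = 1.282; margin = 1.282 × 0.03694 = 0.04736.

0.0474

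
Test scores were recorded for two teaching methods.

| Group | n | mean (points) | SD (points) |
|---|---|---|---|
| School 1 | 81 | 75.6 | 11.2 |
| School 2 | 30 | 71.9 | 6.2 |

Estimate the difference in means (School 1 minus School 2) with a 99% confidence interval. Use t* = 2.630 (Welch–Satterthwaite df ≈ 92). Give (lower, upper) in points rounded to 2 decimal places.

Per-group SEs: s₁/√n₁ = 11.2/√81 = 1.2444, s₂/√n₂ = 6.2/√30 = 1.1320.
Unpooled SE of the difference: √(1.54853136 + 1.281424) = 1.6822.
Margin of error = t* · SE = 2.630 × 1.6822 = 4.4242.
x̄₁ − x̄₂ = 75.6 − 71.9 = 3.7000.
CI: 3.7000 ± 4.4242 = (-0.72, 8.12).

(-0.72, 8.12)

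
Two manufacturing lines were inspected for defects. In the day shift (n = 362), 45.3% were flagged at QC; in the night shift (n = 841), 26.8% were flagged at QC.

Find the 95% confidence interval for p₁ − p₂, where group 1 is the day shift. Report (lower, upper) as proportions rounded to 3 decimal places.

The two standard errors are √(0.4530×0.5470/362) = 0.02616 and √(0.2680×0.7320/841) = 0.01527.
Because the samples are independent, SE_diff = √(0.02616² + 0.01527²) = 0.03029.
Using z* = 1.960 for 95%, ME = 1.960 × 0.03029 = 0.05937.
p̂₁ − p̂₂ = 0.1850; interval 0.1850 ± 0.05937 gives (0.126, 0.244).

(0.126, 0.244)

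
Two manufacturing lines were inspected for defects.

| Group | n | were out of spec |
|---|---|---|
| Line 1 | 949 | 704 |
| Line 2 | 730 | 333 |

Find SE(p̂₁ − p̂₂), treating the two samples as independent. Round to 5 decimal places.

0.02327

p̂₁ = 704/949 = 0.7418 and p̂₂ = 333/730 = 0.4562.
SE₁ = √(p̂₁(1−p̂₁)/n₁) = √(0.7418·0.2582/949) = 0.01421; SE₂ = √(0.4562·0.5438/730) = 0.01843.
Independent samples: SE of the difference = √(SE₁² + SE₂²) = √(0.0002019241 + 0.0003396649) = 0.02327.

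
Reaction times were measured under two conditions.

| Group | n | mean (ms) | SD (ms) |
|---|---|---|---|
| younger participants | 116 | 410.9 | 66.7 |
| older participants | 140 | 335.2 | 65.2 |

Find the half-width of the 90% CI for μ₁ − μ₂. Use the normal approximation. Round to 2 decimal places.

13.64

Standard errors of each mean: 66.7/√116 = 6.1929 and 65.2/√140 = 5.5104.
SE(x̄₁ − x̄₂) = √(6.1929² + 5.5104²) = 8.2895 for independent samples with unequal variances.
With z* = 1.645, the margin is 1.645 × 8.2895 = 13.6362.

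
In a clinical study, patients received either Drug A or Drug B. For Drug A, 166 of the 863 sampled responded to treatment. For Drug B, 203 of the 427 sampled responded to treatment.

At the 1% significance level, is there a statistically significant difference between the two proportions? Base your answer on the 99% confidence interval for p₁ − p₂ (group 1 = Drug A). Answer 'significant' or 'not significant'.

significant

Sample proportions: 166/863 = 0.1924, 203/427 = 0.4754.
Each SE is √(p̂(1−p̂)/n): √(0.1924·0.8076/863) = 0.01342 and √(0.4754·0.5246/427) = 0.02417.
SE(p̂₁ − p̂₂) = √(SE₁² + SE₂²) = √(0.0001800964 + 0.0005841889) = 0.02765, since the two samples are independent.
At 99% confidence z* = 2.576; margin = 2.576 × 0.02765 = 0.07123.
The difference is 0.1924 − 0.4754 = -0.2830, so the interval is -0.2830 ± 0.07123 = (-0.35423, -0.21177).
The interval (-0.35423, -0.21177) does not contain 0, so the difference is significant.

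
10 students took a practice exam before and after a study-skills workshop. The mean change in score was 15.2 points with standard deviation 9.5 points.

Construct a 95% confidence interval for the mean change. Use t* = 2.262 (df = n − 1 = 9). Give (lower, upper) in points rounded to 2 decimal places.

(8.40, 22.00)

This is a matched-pairs design, so SE = s_d/√n = 9.5/√10 = 3.0042.
Margin = 2.262 × 3.0042 = 6.7955; the interval is 15.2 ± 6.7955 = (8.40, 22.00).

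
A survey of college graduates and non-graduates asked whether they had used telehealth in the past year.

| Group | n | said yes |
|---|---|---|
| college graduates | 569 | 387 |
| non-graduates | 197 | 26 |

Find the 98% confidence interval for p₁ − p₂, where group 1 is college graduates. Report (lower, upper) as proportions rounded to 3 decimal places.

Sample proportions: 387/569 = 0.6801, 26/197 = 0.1320.
Each SE is √(p̂(1−p̂)/n): √(0.6801·0.3199/569) = 0.01955 and √(0.1320·0.8680/197) = 0.02412.
SE(p̂₁ − p̂₂) = √(SE₁² + SE₂²) = √(0.0003822025 + 0.0005817744) = 0.03105, since the two samples are independent.
At 98% confidence z* = 2.326; margin = 2.326 × 0.03105 = 0.07222.
The difference is 0.6801 − 0.1320 = 0.5481, so the interval is 0.5481 ± 0.07222 = (0.476, 0.620).

(0.476, 0.620)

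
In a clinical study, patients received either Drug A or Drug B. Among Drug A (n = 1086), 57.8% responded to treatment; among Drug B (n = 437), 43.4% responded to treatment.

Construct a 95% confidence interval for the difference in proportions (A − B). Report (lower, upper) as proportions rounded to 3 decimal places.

Each SE is √(p̂(1−p̂)/n): √(0.5780·0.4220/1086) = 0.01499 and √(0.4340·0.5660/437) = 0.02371.
SE(p̂₁ − p̂₂) = √(SE₁² + SE₂²) = √(0.0002247001 + 0.0005621641) = 0.02805, since the two samples are independent.
At 95% confidence z* = 1.960; margin = 1.960 × 0.02805 = 0.05498.
The difference is 0.5780 − 0.4340 = 0.1440, so the interval is 0.1440 ± 0.05498 = (0.089, 0.199).

(0.089, 0.199)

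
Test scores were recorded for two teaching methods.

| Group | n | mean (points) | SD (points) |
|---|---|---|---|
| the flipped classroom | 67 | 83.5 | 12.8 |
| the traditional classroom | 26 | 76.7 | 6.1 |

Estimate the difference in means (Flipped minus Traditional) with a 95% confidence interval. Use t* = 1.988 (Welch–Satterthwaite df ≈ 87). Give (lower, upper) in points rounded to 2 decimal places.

(2.89, 10.71)

Per-group SEs: s₁/√n₁ = 12.8/√67 = 1.5638, s₂/√n₂ = 6.1/√26 = 1.1963.
Unpooled SE of the difference: √(2.44547044 + 1.43113369) = 1.9689.
Margin of error = t* · SE = 1.988 × 1.9689 = 3.9142.
x̄₁ − x̄₂ = 83.5 − 76.7 = 6.8000.
CI: 6.8000 ± 3.9142 = (2.89, 10.71).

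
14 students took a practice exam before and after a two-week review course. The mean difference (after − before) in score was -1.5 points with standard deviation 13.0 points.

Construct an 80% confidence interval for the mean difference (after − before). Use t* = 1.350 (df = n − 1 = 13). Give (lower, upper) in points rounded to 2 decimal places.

Paired design: SE = s_d/√n = 13.0/√14 = 3.4744.
t* = 1.350; margin of error = 1.350 × 3.4744 = 4.6904.
-1.5 ± 4.6904 → (-6.19, 3.19).

(-6.19, 3.19)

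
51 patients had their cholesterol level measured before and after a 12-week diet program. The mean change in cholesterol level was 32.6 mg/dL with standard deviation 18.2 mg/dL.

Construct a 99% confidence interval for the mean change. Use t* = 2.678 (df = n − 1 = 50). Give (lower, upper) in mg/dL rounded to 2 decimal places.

(25.78, 39.42)

This is a matched-pairs design, so SE = s_d/√n = 18.2/√51 = 2.5485.
Margin = 2.678 × 2.5485 = 6.8249; the interval is 32.6 ± 6.8249 = (25.78, 39.42).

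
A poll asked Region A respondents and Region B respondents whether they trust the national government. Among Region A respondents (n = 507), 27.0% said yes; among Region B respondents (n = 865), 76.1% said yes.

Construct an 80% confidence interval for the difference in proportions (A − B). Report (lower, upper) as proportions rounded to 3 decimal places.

(-0.522, -0.460)

The two standard errors are √(0.2700×0.7300/507) = 0.01972 and √(0.7610×0.2390/865) = 0.01450.
Because the samples are independent, SE_diff = √(0.01972² + 0.01450²) = 0.02448.
Using z* = 1.282 for 80%, ME = 1.282 × 0.02448 = 0.03138.
p̂₁ − p̂₂ = -0.4910; interval -0.4910 ± 0.03138 gives (-0.522, -0.460).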